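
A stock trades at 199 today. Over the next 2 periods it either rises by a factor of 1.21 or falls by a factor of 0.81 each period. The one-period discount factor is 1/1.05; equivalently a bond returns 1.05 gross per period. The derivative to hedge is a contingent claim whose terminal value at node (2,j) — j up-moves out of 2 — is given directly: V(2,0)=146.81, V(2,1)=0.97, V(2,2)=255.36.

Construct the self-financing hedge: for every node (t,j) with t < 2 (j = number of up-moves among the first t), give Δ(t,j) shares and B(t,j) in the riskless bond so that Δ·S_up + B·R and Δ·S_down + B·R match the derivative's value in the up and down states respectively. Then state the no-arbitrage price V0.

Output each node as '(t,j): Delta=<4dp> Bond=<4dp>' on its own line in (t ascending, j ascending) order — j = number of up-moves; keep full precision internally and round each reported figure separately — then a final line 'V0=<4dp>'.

No-arbitrage ⇒ martingale measure with p* = (R−d)/(u−d) = 0.6000.
Terminal values V(2,·): V(2,0)=146.8100, V(2,1)=0.9700, V(2,2)=255.3600
  t=1,j=0: stock 161.1900 → up 195.0399 (V=0.9700), down 130.5639 (V=146.8100). Price 56.4819; hedge Δ=-2.2619, bond B=421.0819.
  t=1,j=1: stock 240.7900 → up 291.3559 (V=255.3600), down 195.0399 (V=0.9700). Price 146.2895; hedge Δ=2.6412, bond B=-489.6855.
  t=0,j=0: stock 199.0000 → up 240.7900 (V=146.2895), down 161.1900 (V=56.4819). Price 105.1109; hedge Δ=1.1282, bond B=-119.4081.
The time-0 hedge costs 105.1109, which is the no-arbitrage price.

(0,0): Delta=1.1282 Bond=-119.4081
(1,0): Delta=-2.2619 Bond=421.0819
(1,1): Delta=2.6412 Bond=-489.6855
V0=105.1109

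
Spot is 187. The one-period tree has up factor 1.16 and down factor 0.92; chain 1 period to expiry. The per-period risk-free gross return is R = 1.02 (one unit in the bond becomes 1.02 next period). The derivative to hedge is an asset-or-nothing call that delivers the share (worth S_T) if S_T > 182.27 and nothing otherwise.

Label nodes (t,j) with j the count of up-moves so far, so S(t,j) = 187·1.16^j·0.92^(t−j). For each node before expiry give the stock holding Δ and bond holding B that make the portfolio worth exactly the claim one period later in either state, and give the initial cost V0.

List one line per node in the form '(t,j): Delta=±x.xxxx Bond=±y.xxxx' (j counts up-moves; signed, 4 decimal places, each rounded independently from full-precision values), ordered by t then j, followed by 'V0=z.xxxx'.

Under the risk-neutral measure, an up-move has probability p* = (R−d)/(u−d) = 0.4167 and values discount at R = 1.02.
Terminal values V(1,·): V(1,0)=0.0000, V(1,1)=216.9200
Node (0,0) S=187.0000: V=(p*·216.9200+(1−p*)·0.0000)/1.02=88.6111; Δ=(216.9200−0.0000)/(216.9200−172.0400)=4.8333; B=V−Δ·S=-815.2222
Each (Δ,B) replicates both successor values, so the strategy is self-financing and V0 is arbitrage-free.

(0,0): Delta=4.8333 Bond=-815.2222
V0=88.6111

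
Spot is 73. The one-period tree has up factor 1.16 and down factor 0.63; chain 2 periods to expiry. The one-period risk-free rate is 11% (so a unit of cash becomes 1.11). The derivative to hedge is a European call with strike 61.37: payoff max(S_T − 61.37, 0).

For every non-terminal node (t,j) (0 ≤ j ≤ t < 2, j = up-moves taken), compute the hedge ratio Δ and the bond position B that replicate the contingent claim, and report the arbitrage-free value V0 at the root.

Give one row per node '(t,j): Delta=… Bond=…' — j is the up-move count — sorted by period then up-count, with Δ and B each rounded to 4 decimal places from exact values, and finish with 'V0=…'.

The replicating-portfolio and risk-neutral prices coincide; use p* = (1.11−0.63)/(1.16−0.63) = 0.9057 for the latter.
Payoff layer (t=2): V(2,0)=0.0000, V(2,1)=0.0000, V(2,2)=36.8588
(1,0): S=45.9900. Δ = (V_up−V_dn)/(S_up−S_dn) = (0.0000−0.0000)/(53.3484−28.9737) = 0.0000. V = [p*·0.0000 + (1−p*)·0.0000]/1.11 = 0.0000. B = V − Δ·S = 0.0000.
(1,1): S=84.6800. Δ = (V_up−V_dn)/(S_up−S_dn) = (36.8588−0.0000)/(98.2288−53.3484) = 0.8213. V = [p*·36.8588 + (1−p*)·0.0000]/1.11 = 30.0735. B = V − Δ·S = -39.4714.
(0,0): S=73.0000. Δ = (V_up−V_dn)/(S_up−S_dn) = (30.0735−0.0000)/(84.6800−45.9900) = 0.7773. V = [p*·30.0735 + (1−p*)·0.0000]/1.11 = 24.5373. B = V − Δ·S = -32.2051.
The time-0 hedge costs 24.5373, which is the no-arbitrage price.

(0,0): Delta=0.7773 Bond=-32.2051
(1,0): Delta=0.0000 Bond=0.0000
(1,1): Delta=0.8213 Bond=-39.4714
V0=24.5373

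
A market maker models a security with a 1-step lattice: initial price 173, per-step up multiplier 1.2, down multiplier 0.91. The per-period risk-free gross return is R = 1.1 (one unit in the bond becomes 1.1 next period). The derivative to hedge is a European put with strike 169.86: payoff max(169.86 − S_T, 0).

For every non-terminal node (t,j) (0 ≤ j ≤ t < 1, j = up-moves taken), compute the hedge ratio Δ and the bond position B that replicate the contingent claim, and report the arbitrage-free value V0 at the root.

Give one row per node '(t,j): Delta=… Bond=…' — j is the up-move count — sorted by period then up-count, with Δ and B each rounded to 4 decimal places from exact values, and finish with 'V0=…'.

(0,0): Delta=-0.2478 Bond=46.7586
V0=3.8966

No-arbitrage ⇒ martingale measure with p* = (R−d)/(u−d) = 0.6552.
Terminal values V(1,·): V(1,0)=12.4300, V(1,1)=0.0000
Node (0,0) S=173.0000: V=(p*·0.0000+(1−p*)·12.4300)/1.1=3.8966; Δ=(0.0000−12.4300)/(207.6000−157.4300)=-0.2478; B=V−Δ·S=46.7586
Root portfolio cost Δ·173+B reproduces V0=3.8966.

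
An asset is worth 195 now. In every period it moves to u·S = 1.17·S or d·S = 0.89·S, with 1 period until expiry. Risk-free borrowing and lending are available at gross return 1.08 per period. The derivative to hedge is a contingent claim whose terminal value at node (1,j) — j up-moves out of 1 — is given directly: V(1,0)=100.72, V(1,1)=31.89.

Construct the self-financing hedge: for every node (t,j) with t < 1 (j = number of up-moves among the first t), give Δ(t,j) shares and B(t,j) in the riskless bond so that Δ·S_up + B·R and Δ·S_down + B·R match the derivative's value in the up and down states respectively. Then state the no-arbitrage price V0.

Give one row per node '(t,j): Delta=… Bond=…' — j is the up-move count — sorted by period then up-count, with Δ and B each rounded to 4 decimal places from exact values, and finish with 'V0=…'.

(0,0): Delta=-1.2606 Bond=295.8343
V0=50.0129

The replicating-portfolio and risk-neutral prices coincide; use p* = (1.08−0.89)/(1.17−0.89) = 0.6786 for the latter.
Payoff layer (t=1): V(1,0)=100.7200, V(1,1)=31.8900
(0,0): S=195.0000. Δ = (V_up−V_dn)/(S_up−S_dn) = (31.8900−100.7200)/(228.1500−173.5500) = -1.2606. V = [p*·31.8900 + (1−p*)·100.7200]/1.08 = 50.0129. B = V − Δ·S = 295.8343.
Root portfolio cost Δ·195+B reproduces V0=50.0129.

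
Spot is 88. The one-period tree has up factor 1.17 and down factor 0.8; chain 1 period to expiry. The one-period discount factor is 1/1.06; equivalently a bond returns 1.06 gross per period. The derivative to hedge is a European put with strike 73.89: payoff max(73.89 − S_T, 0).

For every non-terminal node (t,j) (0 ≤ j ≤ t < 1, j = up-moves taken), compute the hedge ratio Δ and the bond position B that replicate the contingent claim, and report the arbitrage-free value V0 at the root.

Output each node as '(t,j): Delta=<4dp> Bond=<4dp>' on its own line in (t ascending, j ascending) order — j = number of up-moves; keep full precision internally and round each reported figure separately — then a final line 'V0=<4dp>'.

(0,0): Delta=-0.1072 Bond=10.4113
V0=0.9788

No-arbitrage ⇒ martingale measure with p* = (R−d)/(u−d) = 0.7027.
Payoff layer (t=1): V(1,0)=3.4900, V(1,1)=0.0000
Node (0,0) S=88.0000: V=(p*·0.0000+(1−p*)·3.4900)/1.06=0.9788; Δ=(0.0000−3.4900)/(102.9600−70.4000)=-0.1072; B=V−Δ·S=10.4113
Check: Δ(0,0)·S0 + B(0,0) = 0.9788 = V0.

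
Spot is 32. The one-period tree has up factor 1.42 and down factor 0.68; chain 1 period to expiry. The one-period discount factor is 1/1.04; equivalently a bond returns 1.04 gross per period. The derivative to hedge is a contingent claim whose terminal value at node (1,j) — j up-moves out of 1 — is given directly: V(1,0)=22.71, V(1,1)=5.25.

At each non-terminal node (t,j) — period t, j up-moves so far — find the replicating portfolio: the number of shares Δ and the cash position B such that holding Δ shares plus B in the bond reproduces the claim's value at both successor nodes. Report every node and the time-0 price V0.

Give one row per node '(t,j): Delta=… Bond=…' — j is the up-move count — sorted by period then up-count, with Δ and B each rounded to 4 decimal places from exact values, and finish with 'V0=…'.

(0,0): Delta=-0.7373 Bond=37.2638
V0=13.6692

Risk-neutral probability p* = (R−d)/(u−d) = (1.04−0.68)/(1.42−0.68) = 0.4865.
Terminal values V(1,·): V(1,0)=22.7100, V(1,1)=5.2500
Node (0,0) S=32.0000: V=(p*·5.2500+(1−p*)·22.7100)/1.04=13.6692; Δ=(5.2500−22.7100)/(45.4400−21.7600)=-0.7373; B=V−Δ·S=37.2638
Self-financing check: at every node Δ·S+B equals the discounted successor values.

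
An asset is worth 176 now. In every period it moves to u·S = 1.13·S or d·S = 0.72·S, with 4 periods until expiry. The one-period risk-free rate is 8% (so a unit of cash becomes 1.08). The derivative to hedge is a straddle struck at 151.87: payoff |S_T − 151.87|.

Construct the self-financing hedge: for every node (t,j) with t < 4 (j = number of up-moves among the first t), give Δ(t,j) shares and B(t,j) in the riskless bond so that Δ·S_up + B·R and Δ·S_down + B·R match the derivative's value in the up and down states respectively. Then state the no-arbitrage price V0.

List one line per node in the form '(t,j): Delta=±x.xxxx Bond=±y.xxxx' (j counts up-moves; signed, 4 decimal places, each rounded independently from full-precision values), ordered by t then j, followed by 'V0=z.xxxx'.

(0,0): Delta=0.7430 Bond=-62.0593
(1,0): Delta=-0.2119 Bond=53.9798
(1,1): Delta=0.8275 Bond=-83.8301
(2,0): Delta=-1.0000 Bond=130.2040
(2,1): Delta=-0.1421 Bond=48.3112
(2,2): Delta=0.9133 Bond=-109.8210
(3,0): Delta=-1.0000 Bond=140.6204
(3,1): Delta=-1.0000 Bond=140.6204
(3,2): Delta=-0.0662 Bond=39.8922
(3,3): Delta=1.0000 Bond=-140.6204
V0=68.7089

No-arbitrage ⇒ martingale measure with p* = (R−d)/(u−d) = 0.8780.
Terminal payoffs: V(4,0)=104.5720, V(4,1)=77.6384, V(4,2)=35.3677, V(4,3)=30.9739, V(4,4)=135.0934
(3,0): S=65.6916. Δ = (V_up−V_dn)/(S_up−S_dn) = (77.6384−104.5720)/(74.2316−47.2980) = -1.0000. V = [p*·77.6384 + (1−p*)·104.5720]/1.08 = 74.9287. B = V − Δ·S = 140.6204.
(3,1): S=103.0994. Δ = (V_up−V_dn)/(S_up−S_dn) = (35.3677−77.6384)/(116.5023−74.2316) = -1.0000. V = [p*·35.3677 + (1−p*)·77.6384]/1.08 = 37.5210. B = V − Δ·S = 140.6204.
(3,2): S=161.8088. Δ = (V_up−V_dn)/(S_up−S_dn) = (30.9739−35.3677)/(182.8439−116.5023) = -0.0662. V = [p*·30.9739 + (1−p*)·35.3677]/1.08 = 29.1757. B = V − Δ·S = 39.8922.
(3,3): S=253.9499. Δ = (V_up−V_dn)/(S_up−S_dn) = (135.0934−30.9739)/(286.9634−182.8439) = 1.0000. V = [p*·135.0934 + (1−p*)·30.9739]/1.08 = 113.3295. B = V − Δ·S = -140.6204.
(2,0): S=91.2384. Δ = (V_up−V_dn)/(S_up−S_dn) = (37.5210−74.9287)/(103.0994−65.6916) = -1.0000. V = [p*·37.5210 + (1−p*)·74.9287]/1.08 = 38.9656. B = V − Δ·S = 130.2040.
(2,1): S=143.1936. Δ = (V_up−V_dn)/(S_up−S_dn) = (29.1757−37.5210)/(161.8088−103.0994) = -0.1421. V = [p*·29.1757 + (1−p*)·37.5210]/1.08 = 27.9569. B = V − Δ·S = 48.3112.
(2,2): S=224.7344. Δ = (V_up−V_dn)/(S_up−S_dn) = (113.3295−29.1757)/(253.9499−161.8088) = 0.9133. V = [p*·113.3295 + (1−p*)·29.1757]/1.08 = 95.4323. B = V − Δ·S = -109.8210.
(1,0): S=126.7200. Δ = (V_up−V_dn)/(S_up−S_dn) = (27.9569−38.9656)/(143.1936−91.2384) = -0.2119. V = [p*·27.9569 + (1−p*)·38.9656]/1.08 = 27.1291. B = V − Δ·S = 53.9798.
(1,1): S=198.8800. Δ = (V_up−V_dn)/(S_up−S_dn) = (95.4323−27.9569)/(224.7344−143.1936) = 0.8275. V = [p*·95.4323 + (1−p*)·27.9569]/1.08 = 80.7440. B = V − Δ·S = -83.8301.
(0,0): S=176.0000. Δ = (V_up−V_dn)/(S_up−S_dn) = (80.7440−27.1291)/(198.8800−126.7200) = 0.7430. V = [p*·80.7440 + (1−p*)·27.1291]/1.08 = 68.7089. B = V − Δ·S = -62.0593.
Check: Δ(0,0)·S0 + B(0,0) = 68.7089 = V0.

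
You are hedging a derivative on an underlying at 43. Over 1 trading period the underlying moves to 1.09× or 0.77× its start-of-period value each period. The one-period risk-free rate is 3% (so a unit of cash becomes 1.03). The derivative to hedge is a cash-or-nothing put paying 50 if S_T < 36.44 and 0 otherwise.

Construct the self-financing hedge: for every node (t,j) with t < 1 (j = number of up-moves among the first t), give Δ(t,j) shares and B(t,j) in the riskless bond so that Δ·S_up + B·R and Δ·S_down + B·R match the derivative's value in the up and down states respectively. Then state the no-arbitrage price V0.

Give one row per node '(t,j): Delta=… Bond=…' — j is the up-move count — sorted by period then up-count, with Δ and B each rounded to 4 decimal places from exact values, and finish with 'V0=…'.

(0,0): Delta=-3.6337 Bond=165.3519
V0=9.1019

Since d<R<u, set p* = (R−d)/(u−d) = 0.8125; price each node as the discounted p*-expectation of its children.
Payoff layer (t=1): V(1,0)=50.0000, V(1,1)=0.0000
Node (0,0) S=43.0000: V=(p*·0.0000+(1−p*)·50.0000)/1.03=9.1019; Δ=(0.0000−50.0000)/(46.8700−33.1100)=-3.6337; B=V−Δ·S=165.3519
Root portfolio cost Δ·43+B reproduces V0=9.1019.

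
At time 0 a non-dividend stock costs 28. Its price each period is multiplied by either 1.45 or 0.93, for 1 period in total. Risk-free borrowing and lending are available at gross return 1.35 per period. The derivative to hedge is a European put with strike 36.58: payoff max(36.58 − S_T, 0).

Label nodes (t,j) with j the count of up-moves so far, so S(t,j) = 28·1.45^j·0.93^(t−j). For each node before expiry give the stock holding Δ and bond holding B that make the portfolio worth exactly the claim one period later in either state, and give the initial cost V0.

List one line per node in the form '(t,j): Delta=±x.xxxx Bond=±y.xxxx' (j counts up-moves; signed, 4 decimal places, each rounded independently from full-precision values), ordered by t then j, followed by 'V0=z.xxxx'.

Under the risk-neutral measure, an up-move has probability p* = (R−d)/(u−d) = 0.8077 and values discount at R = 1.35.
At expiry t=1: V(1,0)=10.5400, V(1,1)=0.0000
  t=0,j=0: stock 28.0000 → up 40.6000 (V=0.0000), down 26.0400 (V=10.5400). Price 1.5014; hedge Δ=-0.7239, bond B=21.7707.
Self-financing check: at every node Δ·S+B equals the discounted successor values.

(0,0): Delta=-0.7239 Bond=21.7707
V0=1.5014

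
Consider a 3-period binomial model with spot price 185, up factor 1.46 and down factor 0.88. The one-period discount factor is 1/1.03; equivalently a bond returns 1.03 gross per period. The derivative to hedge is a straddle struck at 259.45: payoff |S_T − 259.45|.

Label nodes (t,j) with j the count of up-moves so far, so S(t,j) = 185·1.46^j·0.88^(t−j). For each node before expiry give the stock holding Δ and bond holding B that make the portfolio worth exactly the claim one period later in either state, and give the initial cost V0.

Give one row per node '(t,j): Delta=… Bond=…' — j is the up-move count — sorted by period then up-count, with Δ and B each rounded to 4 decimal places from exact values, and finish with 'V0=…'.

(0,0): Delta=-0.1412 Bond=112.4146
(1,0): Delta=-0.5343 Bond=179.7750
(1,1): Delta=0.5379 Bond=-67.6452
(2,0): Delta=-1.0000 Bond=251.8932
(2,1): Delta=0.2705 Bond=-6.1100
(2,2): Delta=1.0000 Bond=-251.8932
V0=86.2916

No-arbitrage ⇒ martingale measure with p* = (R−d)/(u−d) = 0.2586.
Terminal values V(3,·): V(3,0)=133.3777, V(3,1)=50.2846, V(3,2)=87.5745, V(3,3)=316.2952
(2,0): S=143.2640. Δ = (V_up−V_dn)/(S_up−S_dn) = (50.2846−133.3777)/(209.1654−126.0723) = -1.0000. V = [p*·50.2846 + (1−p*)·133.3777]/1.03 = 108.6292. B = V − Δ·S = 251.8932.
(2,1): S=237.6880. Δ = (V_up−V_dn)/(S_up−S_dn) = (87.5745−50.2846)/(347.0245−209.1654) = 0.2705. V = [p*·87.5745 + (1−p*)·50.2846]/1.03 = 58.1830. B = V − Δ·S = -6.1100.
(2,2): S=394.3460. Δ = (V_up−V_dn)/(S_up−S_dn) = (316.2952−87.5745)/(575.7452−347.0245) = 1.0000. V = [p*·316.2952 + (1−p*)·87.5745]/1.03 = 142.4528. B = V − Δ·S = -251.8932.
(1,0): S=162.8000. Δ = (V_up−V_dn)/(S_up−S_dn) = (58.1830−108.6292)/(237.6880−143.2640) = -0.5343. V = [p*·58.1830 + (1−p*)·108.6292]/1.03 = 92.7988. B = V − Δ·S = 179.7750.
(1,1): S=270.1000. Δ = (V_up−V_dn)/(S_up−S_dn) = (142.4528−58.1830)/(394.3460−237.6880) = 0.5379. V = [p*·142.4528 + (1−p*)·58.1830]/1.03 = 77.6475. B = V − Δ·S = -67.6452.
(0,0): S=185.0000. Δ = (V_up−V_dn)/(S_up−S_dn) = (77.6475−92.7988)/(270.1000−162.8000) = -0.1412. V = [p*·77.6475 + (1−p*)·92.7988]/1.03 = 86.2916. B = V − Δ·S = 112.4146.
Root portfolio cost Δ·185+B reproduces V0=86.2916.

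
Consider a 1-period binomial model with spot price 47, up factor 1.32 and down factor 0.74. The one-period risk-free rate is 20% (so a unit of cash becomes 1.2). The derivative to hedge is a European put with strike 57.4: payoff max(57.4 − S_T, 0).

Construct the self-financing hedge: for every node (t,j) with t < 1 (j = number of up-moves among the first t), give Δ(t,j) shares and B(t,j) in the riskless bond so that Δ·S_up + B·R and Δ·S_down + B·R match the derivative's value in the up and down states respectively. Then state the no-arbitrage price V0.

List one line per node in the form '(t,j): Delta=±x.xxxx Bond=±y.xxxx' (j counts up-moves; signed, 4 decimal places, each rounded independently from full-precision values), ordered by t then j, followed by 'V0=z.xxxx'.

Under the risk-neutral measure, an up-move has probability p* = (R−d)/(u−d) = 0.7931 and values discount at R = 1.2.
At expiry t=1: V(1,0)=22.6200, V(1,1)=0.0000
(0,0): S=47.0000. Δ = (V_up−V_dn)/(S_up−S_dn) = (0.0000−22.6200)/(62.0400−34.7800) = -0.8298. V = [p*·0.0000 + (1−p*)·22.6200]/1.2 = 3.9000. B = V − Δ·S = 42.9000.
Each (Δ,B) replicates both successor values, so the strategy is self-financing and V0 is arbitrage-free.

(0,0): Delta=-0.8298 Bond=42.9000
V0=3.9000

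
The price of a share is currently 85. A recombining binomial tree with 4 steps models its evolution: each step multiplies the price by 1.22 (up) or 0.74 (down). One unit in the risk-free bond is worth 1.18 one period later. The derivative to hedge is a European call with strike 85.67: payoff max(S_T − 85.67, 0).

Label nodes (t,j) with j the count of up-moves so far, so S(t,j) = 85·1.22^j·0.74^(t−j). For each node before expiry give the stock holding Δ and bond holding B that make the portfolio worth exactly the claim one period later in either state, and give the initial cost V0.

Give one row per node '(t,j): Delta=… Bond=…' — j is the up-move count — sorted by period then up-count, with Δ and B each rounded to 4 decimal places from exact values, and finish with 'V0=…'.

The replicating-portfolio and risk-neutral prices coincide; use p* = (1.18−0.74)/(1.22−0.74) = 0.9167 for the latter.
Terminal values V(4,·): V(4,0)=0.0000, V(4,1)=0.0000, V(4,2)=0.0000, V(4,3)=28.5468, V(4,4)=102.6334
(3,0): S=34.4440. Δ = (V_up−V_dn)/(S_up−S_dn) = (0.0000−0.0000)/(42.0217−25.4886) = 0.0000. V = [p*·0.0000 + (1−p*)·0.0000]/1.18 = 0.0000. B = V − Δ·S = 0.0000.
(3,1): S=56.7861. Δ = (V_up−V_dn)/(S_up−S_dn) = (0.0000−0.0000)/(69.2791−42.0217) = 0.0000. V = [p*·0.0000 + (1−p*)·0.0000]/1.18 = 0.0000. B = V − Δ·S = 0.0000.
(3,2): S=93.6204. Δ = (V_up−V_dn)/(S_up−S_dn) = (28.5468−0.0000)/(114.2168−69.2791) = 0.6353. V = [p*·28.5468 + (1−p*)·0.0000]/1.18 = 22.1762. B = V − Δ·S = -37.2964.
(3,3): S=154.3471. Δ = (V_up−V_dn)/(S_up−S_dn) = (102.6334−28.5468)/(188.3034−114.2168) = 1.0000. V = [p*·102.6334 + (1−p*)·28.5468]/1.18 = 81.7454. B = V − Δ·S = -72.6017.
(2,0): S=46.5460. Δ = (V_up−V_dn)/(S_up−S_dn) = (0.0000−0.0000)/(56.7861−34.4440) = 0.0000. V = [p*·0.0000 + (1−p*)·0.0000]/1.18 = 0.0000. B = V − Δ·S = 0.0000.
(2,1): S=76.7380. Δ = (V_up−V_dn)/(S_up−S_dn) = (22.1762−0.0000)/(93.6204−56.7861) = 0.6021. V = [p*·22.1762 + (1−p*)·0.0000]/1.18 = 17.2273. B = V − Δ·S = -28.9732.
(2,2): S=126.5140. Δ = (V_up−V_dn)/(S_up−S_dn) = (81.7454−22.1762)/(154.3471−93.6204) = 0.9809. V = [p*·81.7454 + (1−p*)·22.1762]/1.18 = 65.0689. B = V − Δ·S = -59.0335.
(1,0): S=62.9000. Δ = (V_up−V_dn)/(S_up−S_dn) = (17.2273−0.0000)/(76.7380−46.5460) = 0.5706. V = [p*·17.2273 + (1−p*)·0.0000]/1.18 = 13.3828. B = V − Δ·S = -22.5074.
(1,1): S=103.7000. Δ = (V_up−V_dn)/(S_up−S_dn) = (65.0689−17.2273)/(126.5140−76.7380) = 0.9611. V = [p*·65.0689 + (1−p*)·17.2273]/1.18 = 51.7645. B = V − Δ·S = -47.9055.
(0,0): S=85.0000. Δ = (V_up−V_dn)/(S_up−S_dn) = (51.7645−13.3828)/(103.7000−62.9000) = 0.9407. V = [p*·51.7645 + (1−p*)·13.3828]/1.18 = 41.1576. B = V − Δ·S = -38.8042.
Root portfolio cost Δ·85+B reproduces V0=41.1576.

(0,0): Delta=0.9407 Bond=-38.8042
(1,0): Delta=0.5706 Bond=-22.5074
(1,1): Delta=0.9611 Bond=-47.9055
(2,0): Delta=0.0000 Bond=0.0000
(2,1): Delta=0.6021 Bond=-28.9732
(2,2): Delta=0.9809 Bond=-59.0335
(3,0): Delta=0.0000 Bond=0.0000
(3,1): Delta=0.0000 Bond=0.0000
(3,2): Delta=0.6353 Bond=-37.2964
(3,3): Delta=1.0000 Bond=-72.6017
V0=41.1576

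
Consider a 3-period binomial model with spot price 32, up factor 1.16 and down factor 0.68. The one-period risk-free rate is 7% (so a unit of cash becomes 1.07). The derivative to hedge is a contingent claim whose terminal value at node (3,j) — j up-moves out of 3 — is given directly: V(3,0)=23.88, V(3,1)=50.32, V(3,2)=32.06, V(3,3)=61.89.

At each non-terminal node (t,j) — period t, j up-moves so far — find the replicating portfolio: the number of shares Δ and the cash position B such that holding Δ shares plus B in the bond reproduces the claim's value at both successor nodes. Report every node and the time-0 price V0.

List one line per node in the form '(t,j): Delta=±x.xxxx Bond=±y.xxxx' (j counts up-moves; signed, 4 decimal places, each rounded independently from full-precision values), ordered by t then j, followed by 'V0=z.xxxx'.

Since d<R<u, set p* = (R−d)/(u−d) = 0.8125; price each node as the discounted p*-expectation of its children.
Terminal values V(3,·): V(3,0)=23.8800, V(3,1)=50.3200, V(3,2)=32.0600, V(3,3)=61.8900
Node (2,0) S=14.7968: V=(p*·50.3200+(1−p*)·23.8800)/1.07=42.3949; Δ=(50.3200−23.8800)/(17.1643−10.0618)=3.7227; B=V−Δ·S=-12.6885
Node (2,1) S=25.2416: V=(p*·32.0600+(1−p*)·50.3200)/1.07=33.1624; Δ=(32.0600−50.3200)/(29.2803−17.1643)=-1.5071; B=V−Δ·S=71.2040
Node (2,2) S=43.0592: V=(p*·61.8900+(1−p*)·32.0600)/1.07=52.6139; Δ=(61.8900−32.0600)/(49.9487−29.2803)=1.4433; B=V−Δ·S=-9.5319
Node (1,0) S=21.7600: V=(p*·33.1624+(1−p*)·42.3949)/1.07=32.6107; Δ=(33.1624−42.3949)/(25.2416−14.7968)=-0.8839; B=V−Δ·S=51.8450
Node (1,1) S=37.1200: V=(p*·52.6139+(1−p*)·33.1624)/1.07=45.7633; Δ=(52.6139−33.1624)/(43.0592−25.2416)=1.0917; B=V−Δ·S=5.2393
Node (0,0) S=32.0000: V=(p*·45.7633+(1−p*)·32.6107)/1.07=40.4647; Δ=(45.7633−32.6107)/(37.1200−21.7600)=0.8563; B=V−Δ·S=13.0634
Self-financing check: at every node Δ·S+B equals the discounted successor values.

(0,0): Delta=0.8563 Bond=13.0634
(1,0): Delta=-0.8839 Bond=51.8450
(1,1): Delta=1.0917 Bond=5.2393
(2,0): Delta=3.7227 Bond=-12.6885
(2,1): Delta=-1.5071 Bond=71.2040
(2,2): Delta=1.4433 Bond=-9.5319
V0=40.4647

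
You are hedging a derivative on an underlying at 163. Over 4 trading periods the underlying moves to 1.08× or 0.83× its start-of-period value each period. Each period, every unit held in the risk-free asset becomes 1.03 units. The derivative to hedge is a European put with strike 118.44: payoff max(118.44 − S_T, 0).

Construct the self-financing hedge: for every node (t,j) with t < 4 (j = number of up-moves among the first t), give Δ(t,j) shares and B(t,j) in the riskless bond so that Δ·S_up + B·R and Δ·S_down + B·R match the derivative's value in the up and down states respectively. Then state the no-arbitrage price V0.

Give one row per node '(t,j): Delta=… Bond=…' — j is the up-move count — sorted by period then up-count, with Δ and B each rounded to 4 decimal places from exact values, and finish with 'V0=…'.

(0,0): Delta=-0.0425 Bond=7.3943
(1,0): Delta=-0.1846 Bond=26.8322
(1,1): Delta=-0.0152 Bond=2.8121
(2,0): Delta=-0.6532 Bond=80.2571
(2,1): Delta=-0.0945 Bond=14.4822
(2,2): Delta=0.0000 Bond=0.0000
(3,0): Delta=-1.0000 Bond=114.9903
(3,1): Delta=-0.5865 Bond=74.5834
(3,2): Delta=0.0000 Bond=0.0000
(3,3): Delta=0.0000 Bond=0.0000
V0=0.4629

Since d<R<u, set p* = (R−d)/(u−d) = 0.8000; price each node as the discounted p*-expectation of its children.
Terminal values V(4,·): V(4,0)=41.0829, V(4,1)=17.7826, V(4,2)=0.0000, V(4,3)=0.0000, V(4,4)=0.0000
Node (3,0) S=93.2013: V=(p*·17.7826+(1−p*)·41.0829)/1.03=21.7890; Δ=(17.7826−41.0829)/(100.6574−77.3571)=-1.0000; B=V−Δ·S=114.9903
Node (3,1) S=121.2740: V=(p*·0.0000+(1−p*)·17.7826)/1.03=3.4529; Δ=(0.0000−17.7826)/(130.9759−100.6574)=-0.5865; B=V−Δ·S=74.5834
Node (3,2) S=157.8023: V=(p*·0.0000+(1−p*)·0.0000)/1.03=0.0000; Δ=(0.0000−0.0000)/(170.4264−130.9759)=0.0000; B=V−Δ·S=0.0000
Node (3,3) S=205.3331: V=(p*·0.0000+(1−p*)·0.0000)/1.03=0.0000; Δ=(0.0000−0.0000)/(221.7597−170.4264)=0.0000; B=V−Δ·S=0.0000
Node (2,0) S=112.2907: V=(p*·3.4529+(1−p*)·21.7890)/1.03=6.9128; Δ=(3.4529−21.7890)/(121.2740−93.2013)=-0.6532; B=V−Δ·S=80.2571
Node (2,1) S=146.1132: V=(p*·0.0000+(1−p*)·3.4529)/1.03=0.6705; Δ=(0.0000−3.4529)/(157.8023−121.2740)=-0.0945; B=V−Δ·S=14.4822
Node (2,2) S=190.1232: V=(p*·0.0000+(1−p*)·0.0000)/1.03=0.0000; Δ=(0.0000−0.0000)/(205.3331−157.8023)=0.0000; B=V−Δ·S=0.0000
Node (1,0) S=135.2900: V=(p*·0.6705+(1−p*)·6.9128)/1.03=1.8630; Δ=(0.6705−6.9128)/(146.1132−112.2907)=-0.1846; B=V−Δ·S=26.8322
Node (1,1) S=176.0400: V=(p*·0.0000+(1−p*)·0.6705)/1.03=0.1302; Δ=(0.0000−0.6705)/(190.1232−146.1132)=-0.0152; B=V−Δ·S=2.8121
Node (0,0) S=163.0000: V=(p*·0.1302+(1−p*)·1.8630)/1.03=0.4629; Δ=(0.1302−1.8630)/(176.0400−135.2900)=-0.0425; B=V−Δ·S=7.3943
The time-0 hedge costs 0.4629, which is the no-arbitrage price.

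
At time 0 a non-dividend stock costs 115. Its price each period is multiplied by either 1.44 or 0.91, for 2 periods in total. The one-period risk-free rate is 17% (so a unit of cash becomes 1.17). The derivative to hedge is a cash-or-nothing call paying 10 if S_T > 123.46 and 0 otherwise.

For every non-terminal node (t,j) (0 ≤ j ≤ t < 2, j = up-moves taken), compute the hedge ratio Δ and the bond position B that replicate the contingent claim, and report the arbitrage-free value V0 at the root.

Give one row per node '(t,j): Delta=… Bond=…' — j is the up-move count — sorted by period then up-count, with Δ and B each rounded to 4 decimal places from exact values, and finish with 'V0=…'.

(0,0): Delta=0.0714 Bond=-2.8061
(1,0): Delta=0.1803 Bond=-14.6751
(1,1): Delta=0.0000 Bond=8.5470
V0=5.4093

The replicating-portfolio and risk-neutral prices coincide; use p* = (1.17−0.91)/(1.44−0.91) = 0.4906 for the latter.
At expiry t=2: V(2,0)=0.0000, V(2,1)=10.0000, V(2,2)=10.0000
Node (1,0) S=104.6500: V=(p*·10.0000+(1−p*)·0.0000)/1.17=4.1929; Δ=(10.0000−0.0000)/(150.6960−95.2315)=0.1803; B=V−Δ·S=-14.6751
Node (1,1) S=165.6000: V=(p*·10.0000+(1−p*)·10.0000)/1.17=8.5470; Δ=(10.0000−10.0000)/(238.4640−150.6960)=0.0000; B=V−Δ·S=8.5470
Node (0,0) S=115.0000: V=(p*·8.5470+(1−p*)·4.1929)/1.17=5.4093; Δ=(8.5470−4.1929)/(165.6000−104.6500)=0.0714; B=V−Δ·S=-2.8061
Check: Δ(0,0)·S0 + B(0,0) = 5.4093 = V0.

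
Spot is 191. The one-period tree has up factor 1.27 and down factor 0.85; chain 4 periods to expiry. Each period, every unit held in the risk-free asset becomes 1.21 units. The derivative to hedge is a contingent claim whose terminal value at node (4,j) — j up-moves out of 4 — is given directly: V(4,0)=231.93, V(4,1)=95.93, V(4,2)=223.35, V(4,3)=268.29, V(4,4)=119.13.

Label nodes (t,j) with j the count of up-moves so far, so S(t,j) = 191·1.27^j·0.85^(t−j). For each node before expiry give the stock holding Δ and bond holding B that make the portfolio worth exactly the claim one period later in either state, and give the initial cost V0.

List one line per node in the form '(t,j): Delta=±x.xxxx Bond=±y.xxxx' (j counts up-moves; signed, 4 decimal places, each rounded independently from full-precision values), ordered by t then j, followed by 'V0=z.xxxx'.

No-arbitrage ⇒ martingale measure with p* = (R−d)/(u−d) = 0.8571.
Terminal values V(4,·): V(4,0)=231.9300, V(4,1)=95.9300, V(4,2)=223.3500, V(4,3)=268.2900, V(4,4)=119.1300
Node (3,0) S=117.2979: V=(p*·95.9300+(1−p*)·231.9300)/1.21=95.3377; Δ=(95.9300−231.9300)/(148.9683−99.7032)=-2.7606; B=V−Δ·S=419.1472
Node (3,1) S=175.2568: V=(p*·223.3500+(1−p*)·95.9300)/1.21=169.5431; Δ=(223.3500−95.9300)/(222.5762−148.9683)=1.7311; B=V−Δ·S=-133.8379
Node (3,2) S=261.8543: V=(p*·268.2900+(1−p*)·223.3500)/1.21=216.4215; Δ=(268.2900−223.3500)/(332.5550−222.5762)=0.4086; B=V−Δ·S=109.4215
Node (3,3) S=391.2412: V=(p*·119.1300+(1−p*)·268.2900)/1.21=116.0649; Δ=(119.1300−268.2900)/(496.8763−332.5550)=-0.9077; B=V−Δ·S=471.2078
Node (2,0) S=137.9975: V=(p*·169.5431+(1−p*)·95.3377)/1.21=131.3573; Δ=(169.5431−95.3377)/(175.2568−117.2979)=1.2803; B=V−Δ·S=-45.3223
Node (2,1) S=206.1845: V=(p*·216.4215+(1−p*)·169.5431)/1.21=173.3261; Δ=(216.4215−169.5431)/(261.8543−175.2568)=0.5413; B=V−Δ·S=61.7109
Node (2,2) S=308.0639: V=(p*·116.0649+(1−p*)·216.4215)/1.21=107.7699; Δ=(116.0649−216.4215)/(391.2412−261.8543)=-0.7756; B=V−Δ·S=346.7141
Node (1,0) S=162.3500: V=(p*·173.3261+(1−p*)·131.3573)/1.21=138.2897; Δ=(173.3261−131.3573)/(206.1845−137.9975)=0.6155; B=V−Δ·S=38.3640
Node (1,1) S=242.5700: V=(p*·107.7699+(1−p*)·173.3261)/1.21=96.8058; Δ=(107.7699−173.3261)/(308.0639−206.1845)=-0.6435; B=V−Δ·S=252.8920
Node (0,0) S=191.0000: V=(p*·96.8058+(1−p*)·138.2897)/1.21=84.9026; Δ=(96.8058−138.2897)/(242.5700−162.3500)=-0.5171; B=V−Δ·S=183.6737
Check: Δ(0,0)·S0 + B(0,0) = 84.9026 = V0.

(0,0): Delta=-0.5171 Bond=183.6737
(1,0): Delta=0.6155 Bond=38.3640
(1,1): Delta=-0.6435 Bond=252.8920
(2,0): Delta=1.2803 Bond=-45.3223
(2,1): Delta=0.5413 Bond=61.7109
(2,2): Delta=-0.7756 Bond=346.7141
(3,0): Delta=-2.7606 Bond=419.1472
(3,1): Delta=1.7311 Bond=-133.8379
(3,2): Delta=0.4086 Bond=109.4215
(3,3): Delta=-0.9077 Bond=471.2078
V0=84.9026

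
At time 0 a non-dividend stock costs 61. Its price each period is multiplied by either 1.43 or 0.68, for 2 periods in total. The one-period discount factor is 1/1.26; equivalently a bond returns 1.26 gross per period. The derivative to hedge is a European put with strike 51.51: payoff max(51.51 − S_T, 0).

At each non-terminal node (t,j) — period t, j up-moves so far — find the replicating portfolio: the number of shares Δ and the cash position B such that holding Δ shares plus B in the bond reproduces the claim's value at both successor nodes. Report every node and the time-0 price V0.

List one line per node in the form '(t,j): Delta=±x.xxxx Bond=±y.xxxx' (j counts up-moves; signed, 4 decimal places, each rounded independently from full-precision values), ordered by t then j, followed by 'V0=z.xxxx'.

No-arbitrage ⇒ martingale measure with p* = (R−d)/(u−d) = 0.7733.
Terminal payoffs: V(2,0)=23.3036, V(2,1)=0.0000, V(2,2)=0.0000
  t=1,j=0: stock 41.4800 → up 59.3164 (V=0.0000), down 28.2064 (V=23.3036). Price 4.1922; hedge Δ=-0.7491, bond B=35.2636.
  t=1,j=1: stock 87.2300 → up 124.7389 (V=0.0000), down 59.3164 (V=0.0000). Price 0.0000; hedge Δ=0.0000, bond B=0.0000.
  t=0,j=0: stock 61.0000 → up 87.2300 (V=0.0000), down 41.4800 (V=4.1922). Price 0.7541; hedge Δ=-0.0916, bond B=6.3437.
Check: Δ(0,0)·S0 + B(0,0) = 0.7541 = V0.

(0,0): Delta=-0.0916 Bond=6.3437
(1,0): Delta=-0.7491 Bond=35.2636
(1,1): Delta=0.0000 Bond=0.0000
V0=0.7541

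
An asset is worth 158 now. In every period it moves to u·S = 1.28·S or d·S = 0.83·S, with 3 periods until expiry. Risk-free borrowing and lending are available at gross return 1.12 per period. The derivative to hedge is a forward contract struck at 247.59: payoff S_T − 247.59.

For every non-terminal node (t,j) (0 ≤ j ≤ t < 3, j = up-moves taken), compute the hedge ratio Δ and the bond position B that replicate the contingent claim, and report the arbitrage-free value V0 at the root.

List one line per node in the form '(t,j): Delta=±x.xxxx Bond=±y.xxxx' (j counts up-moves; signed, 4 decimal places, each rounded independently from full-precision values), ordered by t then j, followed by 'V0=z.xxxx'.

(0,0): Delta=1.0000 Bond=-176.2297
(1,0): Delta=1.0000 Bond=-197.3772
(1,1): Delta=1.0000 Bond=-197.3772
(2,0): Delta=1.0000 Bond=-221.0625
(2,1): Delta=1.0000 Bond=-221.0625
(2,2): Delta=1.0000 Bond=-221.0625
V0=-18.2297

Under the risk-neutral measure, an up-move has probability p* = (R−d)/(u−d) = 0.6444 and values discount at R = 1.12.
At expiry t=3: V(3,0)=-157.2477, V(3,1)=-108.2669, V(3,2)=-32.7302, V(3,3)=83.7600
  t=2,j=0: stock 108.8462 → up 139.3231 (V=-108.2669), down 90.3423 (V=-157.2477). Price -112.2163; hedge Δ=1.0000, bond B=-221.0625.
  t=2,j=1: stock 167.8592 → up 214.8598 (V=-32.7302), down 139.3231 (V=-108.2669). Price -53.2033; hedge Δ=1.0000, bond B=-221.0625.
  t=2,j=2: stock 258.8672 → up 331.3500 (V=83.7600), down 214.8598 (V=-32.7302). Price 37.8047; hedge Δ=1.0000, bond B=-221.0625.
  t=1,j=0: stock 131.1400 → up 167.8592 (V=-53.2033), down 108.8462 (V=-112.2163). Price -66.2372; hedge Δ=1.0000, bond B=-197.3772.
  t=1,j=1: stock 202.2400 → up 258.8672 (V=37.8047), down 167.8592 (V=-53.2033). Price 4.8628; hedge Δ=1.0000, bond B=-197.3772.
  t=0,j=0: stock 158.0000 → up 202.2400 (V=4.8628), down 131.1400 (V=-66.2372). Price -18.2297; hedge Δ=1.0000, bond B=-176.2297.
The time-0 hedge costs -18.2297, which is the no-arbitrage price.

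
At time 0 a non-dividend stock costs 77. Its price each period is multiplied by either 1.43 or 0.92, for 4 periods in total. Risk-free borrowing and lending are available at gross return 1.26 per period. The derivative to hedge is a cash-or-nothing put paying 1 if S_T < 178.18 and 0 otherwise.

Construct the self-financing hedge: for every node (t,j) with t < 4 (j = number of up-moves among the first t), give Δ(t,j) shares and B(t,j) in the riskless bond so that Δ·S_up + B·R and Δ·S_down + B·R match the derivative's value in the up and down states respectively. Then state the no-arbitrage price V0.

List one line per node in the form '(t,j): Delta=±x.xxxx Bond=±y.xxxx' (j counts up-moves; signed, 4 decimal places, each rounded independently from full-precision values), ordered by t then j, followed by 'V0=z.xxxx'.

(0,0): Delta=-0.0057 Bond=0.5973
(1,0): Delta=-0.0077 Bond=0.9007
(1,1): Delta=-0.0050 Bond=0.6785
(2,0): Delta=0.0000 Bond=0.6299
(2,1): Delta=-0.0102 Bond=1.3874
(2,2): Delta=-0.0033 Bond=0.5887
(3,0): Delta=0.0000 Bond=0.7937
(3,1): Delta=0.0000 Bond=0.7937
(3,2): Delta=-0.0135 Bond=2.2253
(3,3): Delta=0.0000 Bond=0.0000
V0=0.1616

Under the risk-neutral measure, an up-move has probability p* = (R−d)/(u−d) = 0.6667 and values discount at R = 1.26.
At expiry t=4: V(4,0)=1.0000, V(4,1)=1.0000, V(4,2)=1.0000, V(4,3)=0.0000, V(4,4)=0.0000
Node (3,0) S=59.9590: V=(p*·1.0000+(1−p*)·1.0000)/1.26=0.7937; Δ=(1.0000−1.0000)/(85.7413−55.1623)=0.0000; B=V−Δ·S=0.7937
Node (3,1) S=93.1971: V=(p*·1.0000+(1−p*)·1.0000)/1.26=0.7937; Δ=(1.0000−1.0000)/(133.2719−85.7413)=0.0000; B=V−Δ·S=0.7937
Node (3,2) S=144.8607: V=(p*·0.0000+(1−p*)·1.0000)/1.26=0.2646; Δ=(0.0000−1.0000)/(207.1508−133.2719)=-0.0135; B=V−Δ·S=2.2253
Node (3,3) S=225.1639: V=(p*·0.0000+(1−p*)·0.0000)/1.26=0.0000; Δ=(0.0000−0.0000)/(321.9844−207.1508)=0.0000; B=V−Δ·S=0.0000
Node (2,0) S=65.1728: V=(p*·0.7937+(1−p*)·0.7937)/1.26=0.6299; Δ=(0.7937−0.7937)/(93.1971−59.9590)=0.0000; B=V−Δ·S=0.6299
Node (2,1) S=101.3012: V=(p*·0.2646+(1−p*)·0.7937)/1.26=0.3499; Δ=(0.2646−0.7937)/(144.8607−93.1971)=-0.0102; B=V−Δ·S=1.3874
Node (2,2) S=157.4573: V=(p*·0.0000+(1−p*)·0.2646)/1.26=0.0700; Δ=(0.0000−0.2646)/(225.1639−144.8607)=-0.0033; B=V−Δ·S=0.5887
Node (1,0) S=70.8400: V=(p*·0.3499+(1−p*)·0.6299)/1.26=0.3518; Δ=(0.3499−0.6299)/(101.3012−65.1728)=-0.0077; B=V−Δ·S=0.9007
Node (1,1) S=110.1100: V=(p*·0.0700+(1−p*)·0.3499)/1.26=0.1296; Δ=(0.0700−0.3499)/(157.4573−101.3012)=-0.0050; B=V−Δ·S=0.6785
Node (0,0) S=77.0000: V=(p*·0.1296+(1−p*)·0.3518)/1.26=0.1616; Δ=(0.1296−0.3518)/(110.1100−70.8400)=-0.0057; B=V−Δ·S=0.5973
Self-financing check: at every node Δ·S+B equals the discounted successor values.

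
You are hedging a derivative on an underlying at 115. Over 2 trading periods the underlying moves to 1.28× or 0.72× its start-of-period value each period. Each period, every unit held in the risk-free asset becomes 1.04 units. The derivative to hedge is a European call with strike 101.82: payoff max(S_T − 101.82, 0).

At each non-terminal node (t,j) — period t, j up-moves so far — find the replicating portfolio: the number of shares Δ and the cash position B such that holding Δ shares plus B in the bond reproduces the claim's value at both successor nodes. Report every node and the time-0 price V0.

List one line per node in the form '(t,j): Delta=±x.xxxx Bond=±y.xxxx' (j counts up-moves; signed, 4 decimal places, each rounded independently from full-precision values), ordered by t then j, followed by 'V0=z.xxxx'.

(0,0): Delta=0.7299 Bond=-55.9147
(1,0): Delta=0.0898 Bond=-5.1478
(1,1): Delta=1.0000 Bond=-97.9038
V0=28.0286

No-arbitrage ⇒ martingale measure with p* = (R−d)/(u−d) = 0.5714.
Terminal payoffs: V(2,0)=0.0000, V(2,1)=4.1640, V(2,2)=86.5960
  t=1,j=0: stock 82.8000 → up 105.9840 (V=4.1640), down 59.6160 (V=0.0000). Price 2.2879; hedge Δ=0.0898, bond B=-5.1478.
  t=1,j=1: stock 147.2000 → up 188.4160 (V=86.5960), down 105.9840 (V=4.1640). Price 49.2962; hedge Δ=1.0000, bond B=-97.9038.
  t=0,j=0: stock 115.0000 → up 147.2000 (V=49.2962), down 82.8000 (V=2.2879). Price 28.0286; hedge Δ=0.7299, bond B=-55.9147.
Root portfolio cost Δ·115+B reproduces V0=28.0286.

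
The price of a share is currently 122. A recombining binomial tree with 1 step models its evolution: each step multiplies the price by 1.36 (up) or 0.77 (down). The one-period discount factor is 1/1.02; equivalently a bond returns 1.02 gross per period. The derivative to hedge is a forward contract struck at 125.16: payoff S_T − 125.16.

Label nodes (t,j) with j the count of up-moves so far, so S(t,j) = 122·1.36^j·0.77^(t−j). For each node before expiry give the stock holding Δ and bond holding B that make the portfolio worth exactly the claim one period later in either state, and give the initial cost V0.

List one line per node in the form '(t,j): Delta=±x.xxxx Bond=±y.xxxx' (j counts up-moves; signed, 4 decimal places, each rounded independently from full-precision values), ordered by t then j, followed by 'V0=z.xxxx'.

(0,0): Delta=1.0000 Bond=-122.7059
V0=-0.7059

Since d<R<u, set p* = (R−d)/(u−d) = 0.4237; price each node as the discounted p*-expectation of its children.
Terminal values V(1,·): V(1,0)=-31.2200, V(1,1)=40.7600
  t=0,j=0: stock 122.0000 → up 165.9200 (V=40.7600), down 93.9400 (V=-31.2200). Price -0.7059; hedge Δ=1.0000, bond B=-122.7059.
Each (Δ,B) replicates both successor values, so the strategy is self-financing and V0 is arbitrage-free.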